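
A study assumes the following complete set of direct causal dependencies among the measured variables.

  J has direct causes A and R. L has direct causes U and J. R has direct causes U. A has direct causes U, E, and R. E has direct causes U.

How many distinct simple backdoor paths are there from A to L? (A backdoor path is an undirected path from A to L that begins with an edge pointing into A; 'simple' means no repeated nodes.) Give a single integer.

6

A backdoor path from A to L is any simple undirected path whose first edge points into A (i.e. leaves A via a parent).
Parents of A: {E, R, U}.
Enumerating:
  P1: A <- U -> R -> J -> L
  P2: A <- U -> L
  P3: A <- R <- U -> L
  P4: A <- R -> J -> L
  P5: A <- E <- U -> R -> J -> L
  P6: A <- E <- U -> L
That exhausts the simple backdoor paths. Count: 6.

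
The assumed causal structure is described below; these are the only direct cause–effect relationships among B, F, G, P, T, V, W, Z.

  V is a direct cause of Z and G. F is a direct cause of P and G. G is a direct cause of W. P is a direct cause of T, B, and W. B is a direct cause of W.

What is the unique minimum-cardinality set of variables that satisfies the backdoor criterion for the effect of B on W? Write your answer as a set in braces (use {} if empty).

Variables eligible for adjustment (non-descendants of B, excluding B and W): {F, G, P, T, V, Z}.
Backdoor paths from B to W:
  P1: B <- P <- F -> G -> W
  P2: B <- P -> W
The empty set is not sufficient: P1 (B <- P <- F -> G -> W) has no collider blocking it and no conditioned non-collider, so it is open.
Try {P}:
  P1: blocked at chain node P ∈ conditioning set.
  P2: blocked at fork node P ∈ conditioning set.
{P} contains no descendant of B and blocks every backdoor path.
No other singleton works — e.g. {F} leaves P2 open — so {P} is the unique smallest valid adjustment set.

{P}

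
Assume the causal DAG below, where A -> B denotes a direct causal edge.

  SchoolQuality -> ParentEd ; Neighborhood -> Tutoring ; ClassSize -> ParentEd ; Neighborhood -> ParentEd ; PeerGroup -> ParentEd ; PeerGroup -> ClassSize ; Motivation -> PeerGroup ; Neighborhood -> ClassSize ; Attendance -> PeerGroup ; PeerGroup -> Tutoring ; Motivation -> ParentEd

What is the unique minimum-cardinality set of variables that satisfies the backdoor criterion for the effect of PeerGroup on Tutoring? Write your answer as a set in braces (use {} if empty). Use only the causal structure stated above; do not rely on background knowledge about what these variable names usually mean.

{}

Variables eligible for adjustment (non-descendants of PeerGroup, excluding PeerGroup and Tutoring): {Attendance, Motivation, Neighborhood, SchoolQuality}.
Backdoor paths from PeerGroup to Tutoring:
  P1: PeerGroup <- Motivation -> ParentEd <- Neighborhood -> Tutoring
  P2: PeerGroup <- Motivation -> ParentEd <- ClassSize <- Neighborhood -> Tutoring
Each backdoor path contains an unconditioned collider, so every path is already blocked with the empty conditioning set:
  P1: blocked at collider ParentEd (neither it nor any descendant is in the conditioning set).
  P2: blocked at collider ParentEd (neither it nor any descendant is in the conditioning set).
The empty set is therefore the unique smallest valid set.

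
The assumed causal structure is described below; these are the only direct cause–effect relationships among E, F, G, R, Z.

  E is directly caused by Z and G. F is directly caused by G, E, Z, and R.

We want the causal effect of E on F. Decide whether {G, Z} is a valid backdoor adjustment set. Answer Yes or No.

Backdoor paths from E to F (paths whose first edge points into E):
  P1: E <- Z -> F
  P2: E <- G -> F
Condition 1 (no descendant of E in the set): holds — descendants of E are {F}; none are in {G, Z}.
Condition 2 (every backdoor path blocked by {G, Z}):
  P1: blocked at fork node Z ∈ conditioning set.
  P2: blocked at fork node G ∈ conditioning set.
{G, Z} satisfies the backdoor criterion.

Yes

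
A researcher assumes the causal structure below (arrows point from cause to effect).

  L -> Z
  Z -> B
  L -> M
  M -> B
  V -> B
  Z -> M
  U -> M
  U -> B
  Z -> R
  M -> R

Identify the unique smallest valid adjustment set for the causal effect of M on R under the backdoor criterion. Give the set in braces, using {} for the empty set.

{Z}

Variables eligible for adjustment (non-descendants of M, excluding M and R): {L, U, V, Z}.
Backdoor paths from M to R:
  P1: M <- L -> Z -> R
  P2: M <- U -> B <- Z -> R
  P3: M <- Z -> R
The empty set is not sufficient: P1 (M <- L -> Z -> R) has no collider blocking it and no conditioned non-collider, so it is open.
Try {Z}:
  P1: blocked at chain node Z ∈ conditioning set.
  P2: blocked at collider B (neither it nor any descendant is in the conditioning set).
  P3: blocked at fork node Z ∈ conditioning set.
{Z} contains no descendant of M and blocks every backdoor path.
No other singleton works — e.g. {L} leaves P3 open — so {Z} is the unique smallest valid adjustment set.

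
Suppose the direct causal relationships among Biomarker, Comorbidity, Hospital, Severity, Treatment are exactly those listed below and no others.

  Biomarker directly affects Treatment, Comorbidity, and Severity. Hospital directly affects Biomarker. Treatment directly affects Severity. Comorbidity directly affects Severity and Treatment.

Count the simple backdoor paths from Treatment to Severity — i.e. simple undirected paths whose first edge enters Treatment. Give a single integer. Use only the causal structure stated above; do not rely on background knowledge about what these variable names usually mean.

A backdoor path from Treatment to Severity is any simple undirected path whose first edge points into Treatment (i.e. leaves Treatment via a parent).
Parents of Treatment: {Biomarker, Comorbidity}.
Enumerating:
  P1: Treatment <- Biomarker -> Comorbidity -> Severity
  P2: Treatment <- Biomarker -> Severity
  P3: Treatment <- Comorbidity <- Biomarker -> Severity
  P4: Treatment <- Comorbidity -> Severity
That exhausts the simple backdoor paths. Count: 4.

4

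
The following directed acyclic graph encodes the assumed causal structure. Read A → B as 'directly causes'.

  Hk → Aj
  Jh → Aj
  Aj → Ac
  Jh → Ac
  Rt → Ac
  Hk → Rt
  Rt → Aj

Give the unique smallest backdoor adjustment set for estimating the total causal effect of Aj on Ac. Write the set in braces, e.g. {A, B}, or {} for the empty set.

{Jh, Rt}

Variables eligible for adjustment (non-descendants of Aj, excluding Aj and Ac): {Hk, Jh, Rt}.
Backdoor paths from Aj to Ac:
  P1: Aj <- Jh -> Ac
  P2: Aj <- Hk -> Rt -> Ac
  P3: Aj <- Rt -> Ac
The empty set is not sufficient: P1 (Aj <- Jh -> Ac) has no collider blocking it and no conditioned non-collider, so it is open.
Try {Jh, Rt}:
  P1: blocked at fork node Jh ∈ conditioning set.
  P2: blocked at chain node Rt ∈ conditioning set.
  P3: blocked at fork node Rt ∈ conditioning set.
{Jh, Rt} contains no descendant of Aj and blocks every backdoor path.
Every element of {Jh, Rt} is needed (dropping Jh leaves P1 open; dropping Rt leaves P2 open), so no proper subset is valid.
Among all size-2 subsets of the eligible variables, only {Jh, Rt} blocks every backdoor path, so it is the unique smallest valid adjustment set.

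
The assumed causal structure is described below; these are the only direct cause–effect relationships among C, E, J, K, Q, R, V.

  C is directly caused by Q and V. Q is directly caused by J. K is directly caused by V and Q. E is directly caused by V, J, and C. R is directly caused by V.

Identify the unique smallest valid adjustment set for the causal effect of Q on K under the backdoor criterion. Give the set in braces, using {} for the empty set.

{}

Variables eligible for adjustment (non-descendants of Q, excluding Q and K): {J, R, V}.
Backdoor paths from Q to K:
  P1: Q <- J -> E <- V -> K
  P2: Q <- J -> E <- C <- V -> K
Each backdoor path contains an unconditioned collider, so every path is already blocked with the empty conditioning set:
  P1: blocked at collider E (neither it nor any descendant is in the conditioning set).
  P2: blocked at collider E (neither it nor any descendant is in the conditioning set).
The empty set is therefore the unique smallest valid set.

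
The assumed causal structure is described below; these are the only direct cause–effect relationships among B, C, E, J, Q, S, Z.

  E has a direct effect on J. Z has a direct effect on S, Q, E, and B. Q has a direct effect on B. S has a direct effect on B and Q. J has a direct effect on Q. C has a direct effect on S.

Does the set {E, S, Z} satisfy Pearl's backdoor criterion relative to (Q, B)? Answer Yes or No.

Backdoor paths from Q to B (paths whose first edge points into Q):
  P1: Q <- Z -> S -> B
  P2: Q <- Z -> B
  P3: Q <- J <- E <- Z -> S -> B
  P4: Q <- J <- E <- Z -> B
  P5: Q <- S <- Z -> B
  P6: Q <- S -> B
Condition 1 (no descendant of Q in the set): holds — descendants of Q are {B}; none are in {E, S, Z}.
Condition 2 (every backdoor path blocked by {E, S, Z}):
  P1: blocked at fork node Z ∈ conditioning set.
  P2: blocked at fork node Z ∈ conditioning set.
  P3: blocked at chain node E ∈ conditioning set.
  P4: blocked at chain node E ∈ conditioning set.
  P5: blocked at chain node S ∈ conditioning set.
  P6: blocked at fork node S ∈ conditioning set.
{E, S, Z} satisfies the backdoor criterion.

Yes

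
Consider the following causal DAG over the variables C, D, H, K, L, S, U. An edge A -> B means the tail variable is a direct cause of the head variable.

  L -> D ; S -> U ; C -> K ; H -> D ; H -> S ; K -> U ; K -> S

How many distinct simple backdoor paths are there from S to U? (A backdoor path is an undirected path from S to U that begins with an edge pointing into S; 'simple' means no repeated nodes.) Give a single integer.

1

A backdoor path from S to U is any simple undirected path whose first edge points into S (i.e. leaves S via a parent).
Parents of S: {H, K}.
Enumerating:
  P1: S <- K -> U
That exhausts the simple backdoor paths. Count: 1.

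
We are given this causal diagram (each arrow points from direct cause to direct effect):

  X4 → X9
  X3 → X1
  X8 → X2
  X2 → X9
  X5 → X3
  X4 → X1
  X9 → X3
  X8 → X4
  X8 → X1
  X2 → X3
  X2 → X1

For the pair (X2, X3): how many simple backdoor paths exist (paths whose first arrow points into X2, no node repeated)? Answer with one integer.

4

A backdoor path from X2 to X3 is any simple undirected path whose first edge points into X2 (i.e. leaves X2 via a parent).
Parents of X2: {X8}.
Enumerating:
  P1: X2 <- X8 -> X4 -> X9 -> X3
  P2: X2 <- X8 -> X4 -> X1 <- X3
  P3: X2 <- X8 -> X1 <- X4 -> X9 -> X3
  P4: X2 <- X8 -> X1 <- X3
That exhausts the simple backdoor paths. Count: 4.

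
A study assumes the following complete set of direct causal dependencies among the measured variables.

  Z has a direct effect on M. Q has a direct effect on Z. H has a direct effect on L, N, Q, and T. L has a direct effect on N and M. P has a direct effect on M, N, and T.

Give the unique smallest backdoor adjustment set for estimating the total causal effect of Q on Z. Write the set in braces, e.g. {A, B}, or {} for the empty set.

{}

Variables eligible for adjustment (non-descendants of Q, excluding Q and Z): {H, L, N, P, T}.
Backdoor paths from Q to Z:
  P1: Q <- H -> L -> M <- Z
  P2: Q <- H -> L -> N <- P -> M <- Z
  P3: Q <- H -> T <- P -> M <- Z
  P4: Q <- H -> T <- P -> N <- L -> M <- Z
  P5: Q <- H -> N <- P -> M <- Z
  P6: Q <- H -> N <- L -> M <- Z
Each backdoor path contains an unconditioned collider, so every path is already blocked with the empty conditioning set:
  P1: blocked at collider M (neither it nor any descendant is in the conditioning set).
  P2: blocked at collider N (neither it nor any descendant is in the conditioning set).
  P3: blocked at collider T (neither it nor any descendant is in the conditioning set).
  P4: blocked at collider T (neither it nor any descendant is in the conditioning set).
  P5: blocked at collider N (neither it nor any descendant is in the conditioning set).
  P6: blocked at collider N (neither it nor any descendant is in the conditioning set).
The empty set is therefore the unique smallest valid set.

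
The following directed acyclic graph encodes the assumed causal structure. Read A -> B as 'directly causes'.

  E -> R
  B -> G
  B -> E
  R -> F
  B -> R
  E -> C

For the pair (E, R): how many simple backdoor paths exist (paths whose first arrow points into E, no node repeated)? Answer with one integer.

A backdoor path from E to R is any simple undirected path whose first edge points into E (i.e. leaves E via a parent).
Parents of E: {B}.
Enumerating:
  P1: E <- B -> R
That exhausts the simple backdoor paths. Count: 1.

1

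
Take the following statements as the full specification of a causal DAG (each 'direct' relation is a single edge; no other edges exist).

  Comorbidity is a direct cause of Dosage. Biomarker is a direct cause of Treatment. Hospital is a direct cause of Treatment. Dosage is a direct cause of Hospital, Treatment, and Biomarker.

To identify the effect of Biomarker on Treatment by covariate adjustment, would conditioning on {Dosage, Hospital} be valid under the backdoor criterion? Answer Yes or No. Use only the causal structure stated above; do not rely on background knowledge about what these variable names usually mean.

Backdoor paths from Biomarker to Treatment (paths whose first edge points into Biomarker):
  P1: Biomarker <- Dosage -> Hospital -> Treatment
  P2: Biomarker <- Dosage -> Treatment
Condition 1 (no descendant of Biomarker in the set): holds — descendants of Biomarker are {Treatment}; none are in {Dosage, Hospital}.
Condition 2 (every backdoor path blocked by {Dosage, Hospital}):
  P1: blocked at fork node Dosage ∈ conditioning set.
  P2: blocked at fork node Dosage ∈ conditioning set.
{Dosage, Hospital} satisfies the backdoor criterion.

Yes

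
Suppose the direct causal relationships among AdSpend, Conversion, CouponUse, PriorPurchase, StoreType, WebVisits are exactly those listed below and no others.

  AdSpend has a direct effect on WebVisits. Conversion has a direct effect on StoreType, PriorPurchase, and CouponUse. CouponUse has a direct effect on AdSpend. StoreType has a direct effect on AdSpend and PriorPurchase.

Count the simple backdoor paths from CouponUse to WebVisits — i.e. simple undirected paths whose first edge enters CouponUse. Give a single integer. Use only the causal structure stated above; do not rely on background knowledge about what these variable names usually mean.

A backdoor path from CouponUse to WebVisits is any simple undirected path whose first edge points into CouponUse (i.e. leaves CouponUse via a parent).
Parents of CouponUse: {Conversion}.
Enumerating:
  P1: CouponUse <- Conversion -> StoreType -> AdSpend -> WebVisits
  P2: CouponUse <- Conversion -> PriorPurchase <- StoreType -> AdSpend -> WebVisits
That exhausts the simple backdoor paths. Count: 2.

2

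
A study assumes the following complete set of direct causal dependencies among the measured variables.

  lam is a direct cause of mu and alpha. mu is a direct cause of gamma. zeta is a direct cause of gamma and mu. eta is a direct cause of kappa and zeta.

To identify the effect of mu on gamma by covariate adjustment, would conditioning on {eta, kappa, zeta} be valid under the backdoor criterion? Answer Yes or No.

Yes

Backdoor paths from mu to gamma (paths whose first edge points into mu):
  P1: mu <- zeta -> gamma
Condition 1 (no descendant of mu in the set): holds — descendants of mu are {gamma}; none are in {eta, kappa, zeta}.
Condition 2 (every backdoor path blocked by {eta, kappa, zeta}):
  P1: blocked at fork node zeta ∈ conditioning set.
{eta, kappa, zeta} satisfies the backdoor criterion.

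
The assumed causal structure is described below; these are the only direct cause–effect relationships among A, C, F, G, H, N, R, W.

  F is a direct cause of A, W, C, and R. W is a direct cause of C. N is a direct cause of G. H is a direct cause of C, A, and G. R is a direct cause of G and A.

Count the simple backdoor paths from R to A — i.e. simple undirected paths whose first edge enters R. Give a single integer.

3

A backdoor path from R to A is any simple undirected path whose first edge points into R (i.e. leaves R via a parent).
Parents of R: {F}.
Enumerating:
  P1: R <- F -> W -> C <- H -> A
  P2: R <- F -> C <- H -> A
  P3: R <- F -> A
That exhausts the simple backdoor paths. Count: 3.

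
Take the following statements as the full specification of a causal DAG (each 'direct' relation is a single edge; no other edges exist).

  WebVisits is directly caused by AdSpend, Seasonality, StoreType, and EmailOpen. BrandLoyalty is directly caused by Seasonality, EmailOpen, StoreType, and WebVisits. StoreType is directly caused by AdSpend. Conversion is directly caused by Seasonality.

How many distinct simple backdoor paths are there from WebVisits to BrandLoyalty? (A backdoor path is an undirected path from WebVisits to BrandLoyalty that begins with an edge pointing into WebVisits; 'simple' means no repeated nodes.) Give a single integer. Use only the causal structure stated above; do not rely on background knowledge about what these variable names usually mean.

4

A backdoor path from WebVisits to BrandLoyalty is any simple undirected path whose first edge points into WebVisits (i.e. leaves WebVisits via a parent).
Parents of WebVisits: {AdSpend, EmailOpen, Seasonality, StoreType}.
Enumerating:
  P1: WebVisits <- Seasonality -> BrandLoyalty
  P2: WebVisits <- AdSpend -> StoreType -> BrandLoyalty
  P3: WebVisits <- StoreType -> BrandLoyalty
  P4: WebVisits <- EmailOpen -> BrandLoyalty
That exhausts the simple backdoor paths. Count: 4.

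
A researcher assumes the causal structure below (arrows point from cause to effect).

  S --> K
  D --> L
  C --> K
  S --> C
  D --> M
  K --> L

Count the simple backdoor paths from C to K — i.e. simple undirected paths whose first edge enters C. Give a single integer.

A backdoor path from C to K is any simple undirected path whose first edge points into C (i.e. leaves C via a parent).
Parents of C: {S}.
Enumerating:
  P1: C <- S -> K
That exhausts the simple backdoor paths. Count: 1.

1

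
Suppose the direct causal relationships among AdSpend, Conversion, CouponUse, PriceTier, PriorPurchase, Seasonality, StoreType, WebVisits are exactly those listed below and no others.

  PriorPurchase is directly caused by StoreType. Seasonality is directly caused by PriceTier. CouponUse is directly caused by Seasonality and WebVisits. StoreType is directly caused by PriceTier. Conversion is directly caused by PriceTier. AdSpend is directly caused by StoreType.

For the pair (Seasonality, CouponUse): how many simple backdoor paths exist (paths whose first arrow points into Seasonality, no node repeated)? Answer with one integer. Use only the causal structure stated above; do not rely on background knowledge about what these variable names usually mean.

0

A backdoor path from Seasonality to CouponUse is any simple undirected path whose first edge points into Seasonality (i.e. leaves Seasonality via a parent).
Parents of Seasonality: {PriceTier}.
No simple path from any parent of Seasonality reaches CouponUse without revisiting Seasonality, so there are no backdoor paths.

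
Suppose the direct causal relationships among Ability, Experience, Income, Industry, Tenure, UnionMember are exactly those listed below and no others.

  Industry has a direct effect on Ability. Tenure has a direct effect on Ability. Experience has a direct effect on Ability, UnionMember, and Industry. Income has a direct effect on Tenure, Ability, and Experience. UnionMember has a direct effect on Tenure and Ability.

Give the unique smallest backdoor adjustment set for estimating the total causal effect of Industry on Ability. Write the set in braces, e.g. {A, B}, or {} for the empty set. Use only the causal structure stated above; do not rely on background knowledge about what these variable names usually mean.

{Experience}

Variables eligible for adjustment (non-descendants of Industry, excluding Industry and Ability): {Experience, Income, Tenure, UnionMember}.
Backdoor paths from Industry to Ability:
  P1: Industry <- Experience <- Income -> Tenure <- UnionMember -> Ability
  P2: Industry <- Experience <- Income -> Tenure -> Ability
  P3: Industry <- Experience <- Income -> Ability
  P4: Industry <- Experience -> UnionMember -> Tenure <- Income -> Ability
  P5: Industry <- Experience -> UnionMember -> Tenure -> Ability
  P6: Industry <- Experience -> UnionMember -> Ability
  P7: Industry <- Experience -> Ability
The empty set is not sufficient: P2 (Industry <- Experience <- Income -> Tenure -> Ability) has no collider blocking it and no conditioned non-collider, so it is open.
Try {Experience}:
  P1: blocked at chain node Experience ∈ conditioning set.
  P2: blocked at chain node Experience ∈ conditioning set.
  P3: blocked at chain node Experience ∈ conditioning set.
  P4: blocked at fork node Experience ∈ conditioning set.
  P5: blocked at fork node Experience ∈ conditioning set.
  P6: blocked at fork node Experience ∈ conditioning set.
  P7: blocked at fork node Experience ∈ conditioning set.
{Experience} contains no descendant of Industry and blocks every backdoor path.
No other singleton works — e.g. {Income} leaves P5 open — so {Experience} is the unique smallest valid adjustment set.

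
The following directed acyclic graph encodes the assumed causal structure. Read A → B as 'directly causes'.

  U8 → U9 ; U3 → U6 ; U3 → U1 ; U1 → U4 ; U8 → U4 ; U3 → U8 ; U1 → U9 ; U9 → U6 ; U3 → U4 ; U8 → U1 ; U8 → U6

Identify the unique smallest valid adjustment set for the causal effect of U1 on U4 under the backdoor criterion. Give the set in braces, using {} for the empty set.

Variables eligible for adjustment (non-descendants of U1, excluding U1 and U4): {U3, U8}.
Backdoor paths from U1 to U4:
  P1: U1 <- U3 -> U8 -> U4
  P2: U1 <- U3 -> U4
  P3: U1 <- U3 -> U6 <- U8 -> U4
  P4: U1 <- U3 -> U6 <- U9 <- U8 -> U4
  P5: U1 <- U8 <- U3 -> U4
  P6: U1 <- U8 -> U4
  P7: U1 <- U8 -> U9 -> U6 <- U3 -> U4
  P8: U1 <- U8 -> U6 <- U3 -> U4
The empty set is not sufficient: P1 (U1 <- U3 -> U8 -> U4) has no collider blocking it and no conditioned non-collider, so it is open.
Try {U3, U8}:
  P1: blocked at fork node U3 ∈ conditioning set.
  P2: blocked at fork node U3 ∈ conditioning set.
  P3: blocked at fork node U3 ∈ conditioning set.
  P4: blocked at fork node U3 ∈ conditioning set.
  P5: blocked at chain node U8 ∈ conditioning set.
  P6: blocked at fork node U8 ∈ conditioning set.
  P7: blocked at fork node U8 ∈ conditioning set.
  P8: blocked at fork node U8 ∈ conditioning set.
{U3, U8} contains no descendant of U1 and blocks every backdoor path.
Every element of {U3, U8} is needed (dropping U3 leaves P2 open; dropping U8 leaves P6 open), so no proper subset is valid.
Among all size-2 subsets of the eligible variables, only {U3, U8} blocks every backdoor path, so it is the unique smallest valid adjustment set.

{U3, U8}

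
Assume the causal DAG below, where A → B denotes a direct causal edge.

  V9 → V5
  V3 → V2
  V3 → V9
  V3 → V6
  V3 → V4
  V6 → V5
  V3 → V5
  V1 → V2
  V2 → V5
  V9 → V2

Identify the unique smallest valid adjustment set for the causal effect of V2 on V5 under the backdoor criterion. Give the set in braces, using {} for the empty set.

Variables eligible for adjustment (non-descendants of V2, excluding V2 and V5): {V1, V3, V4, V6, V9}.
Backdoor paths from V2 to V5:
  P1: V2 <- V3 -> V9 -> V5
  P2: V2 <- V3 -> V6 -> V5
  P3: V2 <- V3 -> V5
  P4: V2 <- V9 <- V3 -> V6 -> V5
  P5: V2 <- V9 <- V3 -> V5
  P6: V2 <- V9 -> V5
The empty set is not sufficient: P1 (V2 <- V3 -> V9 -> V5) has no collider blocking it and no conditioned non-collider, so it is open.
Try {V3, V9}:
  P1: blocked at fork node V3 ∈ conditioning set.
  P2: blocked at fork node V3 ∈ conditioning set.
  P3: blocked at fork node V3 ∈ conditioning set.
  P4: blocked at chain node V9 ∈ conditioning set.
  P5: blocked at chain node V9 ∈ conditioning set.
  P6: blocked at fork node V9 ∈ conditioning set.
{V3, V9} contains no descendant of V2 and blocks every backdoor path.
Every element of {V3, V9} is needed (dropping V3 leaves P2 open; dropping V9 leaves P6 open), so no proper subset is valid.
Among all size-2 subsets of the eligible variables, only {V3, V9} blocks every backdoor path, so it is the unique smallest valid adjustment set.

{V3, V9}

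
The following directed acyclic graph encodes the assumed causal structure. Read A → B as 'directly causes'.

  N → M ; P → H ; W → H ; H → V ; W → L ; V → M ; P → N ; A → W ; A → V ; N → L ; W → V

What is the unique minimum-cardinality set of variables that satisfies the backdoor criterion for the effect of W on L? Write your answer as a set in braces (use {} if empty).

Variables eligible for adjustment (non-descendants of W, excluding W and L): {A, N, P}.
Backdoor paths from W to L:
  P1: W <- A -> V <- H <- P -> N -> L
  P2: W <- A -> V -> M <- N -> L
Each backdoor path contains an unconditioned collider, so every path is already blocked with the empty conditioning set:
  P1: blocked at collider V (neither it nor any descendant is in the conditioning set).
  P2: blocked at collider M (neither it nor any descendant is in the conditioning set).
The empty set is therefore the unique smallest valid set.

{}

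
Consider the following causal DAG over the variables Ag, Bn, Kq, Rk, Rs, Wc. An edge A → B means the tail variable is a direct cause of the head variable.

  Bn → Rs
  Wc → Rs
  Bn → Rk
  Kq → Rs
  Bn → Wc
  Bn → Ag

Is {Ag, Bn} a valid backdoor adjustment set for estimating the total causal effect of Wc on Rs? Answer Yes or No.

Backdoor paths from Wc to Rs (paths whose first edge points into Wc):
  P1: Wc <- Bn -> Rs
Condition 1 (no descendant of Wc in the set): holds — descendants of Wc are {Rs}; none are in {Ag, Bn}.
Condition 2 (every backdoor path blocked by {Ag, Bn}):
  P1: blocked at fork node Bn ∈ conditioning set.
{Ag, Bn} satisfies the backdoor criterion.

Yes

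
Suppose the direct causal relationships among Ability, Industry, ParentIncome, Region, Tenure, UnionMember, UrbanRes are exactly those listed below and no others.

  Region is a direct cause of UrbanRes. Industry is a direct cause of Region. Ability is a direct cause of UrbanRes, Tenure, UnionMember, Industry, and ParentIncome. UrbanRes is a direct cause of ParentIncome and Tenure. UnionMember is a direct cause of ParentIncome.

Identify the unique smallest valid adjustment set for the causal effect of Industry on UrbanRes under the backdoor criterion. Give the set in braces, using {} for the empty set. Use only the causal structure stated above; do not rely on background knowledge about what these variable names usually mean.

{Ability}

Variables eligible for adjustment (non-descendants of Industry, excluding Industry and UrbanRes): {Ability, UnionMember}.
Backdoor paths from Industry to UrbanRes:
  P1: Industry <- Ability -> UnionMember -> ParentIncome <- UrbanRes
  P2: Industry <- Ability -> UrbanRes
  P3: Industry <- Ability -> ParentIncome <- UrbanRes
  P4: Industry <- Ability -> Tenure <- UrbanRes
The empty set is not sufficient: P2 (Industry <- Ability -> UrbanRes) has no collider blocking it and no conditioned non-collider, so it is open.
Try {Ability}:
  P1: blocked at fork node Ability ∈ conditioning set.
  P2: blocked at fork node Ability ∈ conditioning set.
  P3: blocked at fork node Ability ∈ conditioning set.
  P4: blocked at fork node Ability ∈ conditioning set.
{Ability} contains no descendant of Industry and blocks every backdoor path.
No other singleton works — e.g. {UnionMember} leaves P2 open — so {Ability} is the unique smallest valid adjustment set.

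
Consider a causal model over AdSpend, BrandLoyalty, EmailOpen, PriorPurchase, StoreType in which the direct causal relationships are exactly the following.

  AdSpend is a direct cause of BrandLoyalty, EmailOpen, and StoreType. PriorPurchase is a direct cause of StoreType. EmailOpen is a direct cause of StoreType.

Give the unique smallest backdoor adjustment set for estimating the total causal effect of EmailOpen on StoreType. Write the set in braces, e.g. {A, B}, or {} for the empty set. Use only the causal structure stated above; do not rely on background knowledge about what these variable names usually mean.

Variables eligible for adjustment (non-descendants of EmailOpen, excluding EmailOpen and StoreType): {AdSpend, BrandLoyalty, PriorPurchase}.
Backdoor paths from EmailOpen to StoreType:
  P1: EmailOpen <- AdSpend -> StoreType
The empty set is not sufficient: P1 (EmailOpen <- AdSpend -> StoreType) has no collider blocking it and no conditioned non-collider, so it is open.
Try {AdSpend}:
  P1: blocked at fork node AdSpend ∈ conditioning set.
{AdSpend} contains no descendant of EmailOpen and blocks every backdoor path.
No other singleton works — e.g. {PriorPurchase} leaves P1 open — so {AdSpend} is the unique smallest valid adjustment set.

{AdSpend}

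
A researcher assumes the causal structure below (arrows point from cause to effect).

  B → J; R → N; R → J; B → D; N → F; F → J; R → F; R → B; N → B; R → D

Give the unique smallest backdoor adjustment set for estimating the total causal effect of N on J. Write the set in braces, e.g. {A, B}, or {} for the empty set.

{R}

Variables eligible for adjustment (non-descendants of N, excluding N and J): {R}.
Backdoor paths from N to J:
  P1: N <- R -> B -> J
  P2: N <- R -> D <- B -> J
  P3: N <- R -> F -> J
  P4: N <- R -> J
The empty set is not sufficient: P1 (N <- R -> B -> J) has no collider blocking it and no conditioned non-collider, so it is open.
Try {R}:
  P1: blocked at fork node R ∈ conditioning set.
  P2: blocked at fork node R ∈ conditioning set.
  P3: blocked at fork node R ∈ conditioning set.
  P4: blocked at fork node R ∈ conditioning set.
{R} contains no descendant of N and blocks every backdoor path.
{R} is the unique smallest valid adjustment set.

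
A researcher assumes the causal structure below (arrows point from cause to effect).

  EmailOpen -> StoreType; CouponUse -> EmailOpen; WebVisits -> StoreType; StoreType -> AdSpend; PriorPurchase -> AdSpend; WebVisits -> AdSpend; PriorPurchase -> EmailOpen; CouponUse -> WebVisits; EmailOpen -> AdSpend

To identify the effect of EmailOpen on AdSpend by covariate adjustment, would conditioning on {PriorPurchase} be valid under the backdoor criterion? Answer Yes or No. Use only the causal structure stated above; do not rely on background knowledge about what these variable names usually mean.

Backdoor paths from EmailOpen to AdSpend (paths whose first edge points into EmailOpen):
  P1: EmailOpen <- PriorPurchase -> AdSpend
  P2: EmailOpen <- CouponUse -> WebVisits -> StoreType -> AdSpend
  P3: EmailOpen <- CouponUse -> WebVisits -> AdSpend
Condition 1 (no descendant of EmailOpen in the set): holds — descendants of EmailOpen are {AdSpend, StoreType}; none are in {PriorPurchase}.
Condition 2 (every backdoor path blocked by {PriorPurchase}):
  P1: blocked at fork node PriorPurchase ∈ conditioning set.
  P2: open — no interior node is in the conditioning set.
  P3: open — no interior node is in the conditioning set.
{PriorPurchase} does not satisfy the backdoor criterion.

No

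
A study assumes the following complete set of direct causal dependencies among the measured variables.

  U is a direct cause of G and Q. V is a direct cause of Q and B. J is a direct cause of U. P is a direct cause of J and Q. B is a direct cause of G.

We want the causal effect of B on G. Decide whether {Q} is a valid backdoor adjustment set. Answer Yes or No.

Backdoor paths from B to G (paths whose first edge points into B):
  P1: B <- V -> Q <- P -> J -> U -> G
  P2: B <- V -> Q <- U -> G
Condition 1 (no descendant of B in the set): holds — descendants of B are {G}; none are in {Q}.
Condition 2 (every backdoor path blocked by {Q}):
  P1: open — collider(s) Q are conditioned on (or have a conditioned descendant) and no non-collider on the path is in the set.
  P2: open — collider(s) Q are conditioned on (or have a conditioned descendant) and no non-collider on the path is in the set.
{Q} does not satisfy the backdoor criterion.

No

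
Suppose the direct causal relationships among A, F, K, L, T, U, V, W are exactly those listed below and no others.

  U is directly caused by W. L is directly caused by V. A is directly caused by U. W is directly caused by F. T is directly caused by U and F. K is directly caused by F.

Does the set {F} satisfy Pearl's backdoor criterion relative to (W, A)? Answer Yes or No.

Backdoor paths from W to A (paths whose first edge points into W):
  P1: W <- F -> T <- U -> A
Condition 1 (no descendant of W in the set): holds — descendants of W are {A, T, U}; none are in {F}.
Condition 2 (every backdoor path blocked by {F}):
  P1: blocked at fork node F ∈ conditioning set.
{F} satisfies the backdoor criterion.

Yes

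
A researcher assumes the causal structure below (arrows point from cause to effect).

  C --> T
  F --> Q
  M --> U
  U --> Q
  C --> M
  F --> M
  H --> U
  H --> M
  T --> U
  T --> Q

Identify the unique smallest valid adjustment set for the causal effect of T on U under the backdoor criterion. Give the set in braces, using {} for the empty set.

{C}

Variables eligible for adjustment (non-descendants of T, excluding T and U): {C, F, H, M}.
Backdoor paths from T to U:
  P1: T <- C -> M <- F -> Q <- U
  P2: T <- C -> M <- H -> U
  P3: T <- C -> M -> U
The empty set is not sufficient: P3 (T <- C -> M -> U) has no collider blocking it and no conditioned non-collider, so it is open.
Try {C}:
  P1: blocked at fork node C ∈ conditioning set.
  P2: blocked at fork node C ∈ conditioning set.
  P3: blocked at fork node C ∈ conditioning set.
{C} contains no descendant of T and blocks every backdoor path.
No other singleton works — e.g. {F} leaves P3 open — so {C} is the unique smallest valid adjustment set.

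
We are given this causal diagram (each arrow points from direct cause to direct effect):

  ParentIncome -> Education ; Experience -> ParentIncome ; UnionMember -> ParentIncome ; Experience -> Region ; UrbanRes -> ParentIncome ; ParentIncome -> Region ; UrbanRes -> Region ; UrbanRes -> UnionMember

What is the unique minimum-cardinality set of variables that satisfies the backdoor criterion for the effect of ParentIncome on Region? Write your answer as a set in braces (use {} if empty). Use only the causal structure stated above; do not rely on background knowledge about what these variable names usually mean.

{Experience, UrbanRes}

Variables eligible for adjustment (non-descendants of ParentIncome, excluding ParentIncome and Region): {Experience, UnionMember, UrbanRes}.
Backdoor paths from ParentIncome to Region:
  P1: ParentIncome <- UrbanRes -> Region
  P2: ParentIncome <- Experience -> Region
  P3: ParentIncome <- UnionMember <- UrbanRes -> Region
The empty set is not sufficient: P1 (ParentIncome <- UrbanRes -> Region) has no collider blocking it and no conditioned non-collider, so it is open.
Try {Experience, UrbanRes}:
  P1: blocked at fork node UrbanRes ∈ conditioning set.
  P2: blocked at fork node Experience ∈ conditioning set.
  P3: blocked at fork node UrbanRes ∈ conditioning set.
{Experience, UrbanRes} contains no descendant of ParentIncome and blocks every backdoor path.
Every element of {Experience, UrbanRes} is needed (dropping Experience leaves P2 open; dropping UrbanRes leaves P1 open), so no proper subset is valid.
Among all size-2 subsets of the eligible variables, only {Experience, UrbanRes} blocks every backdoor path, so it is the unique smallest valid adjustment set.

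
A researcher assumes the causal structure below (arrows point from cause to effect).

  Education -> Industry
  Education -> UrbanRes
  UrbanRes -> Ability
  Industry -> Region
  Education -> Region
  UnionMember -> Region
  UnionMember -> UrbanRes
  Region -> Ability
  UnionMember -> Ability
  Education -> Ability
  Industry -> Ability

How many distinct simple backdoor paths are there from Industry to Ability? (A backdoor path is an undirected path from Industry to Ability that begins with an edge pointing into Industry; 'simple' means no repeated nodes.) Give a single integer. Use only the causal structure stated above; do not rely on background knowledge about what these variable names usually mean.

A backdoor path from Industry to Ability is any simple undirected path whose first edge points into Industry (i.e. leaves Industry via a parent).
Parents of Industry: {Education}.
Enumerating:
  P1: Industry <- Education -> Region <- UnionMember -> UrbanRes -> Ability
  P2: Industry <- Education -> Region <- UnionMember -> Ability
  P3: Industry <- Education -> Region -> Ability
  P4: Industry <- Education -> UrbanRes <- UnionMember -> Region -> Ability
  P5: Industry <- Education -> UrbanRes <- UnionMember -> Ability
  P6: Industry <- Education -> UrbanRes -> Ability
  P7: Industry <- Education -> Ability
That exhausts the simple backdoor paths. Count: 7.

7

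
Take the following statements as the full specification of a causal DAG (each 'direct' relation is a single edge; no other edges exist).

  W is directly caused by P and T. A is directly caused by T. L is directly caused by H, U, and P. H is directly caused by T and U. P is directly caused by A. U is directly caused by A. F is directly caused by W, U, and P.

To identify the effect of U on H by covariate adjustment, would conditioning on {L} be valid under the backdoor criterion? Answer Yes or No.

No

Backdoor paths from U to H (paths whose first edge points into U):
  P1: U <- A <- T -> H
  P2: U <- A <- T -> W <- P -> L <- H
  P3: U <- A <- T -> W -> F <- P -> L <- H
  P4: U <- A -> P -> W <- T -> H
  P5: U <- A -> P -> L <- H
  P6: U <- A -> P -> F <- W <- T -> H
Condition 1 (no descendant of U in the set): FAILS — L is a descendant of U.
Condition 2 (every backdoor path blocked by {L}):
  P1: open — no interior node is in the conditioning set.
  P2: blocked at collider W (neither it nor any descendant is in the conditioning set).
  P3: blocked at collider F (neither it nor any descendant is in the conditioning set).
  P4: blocked at collider W (neither it nor any descendant is in the conditioning set).
  P5: open — collider(s) L are conditioned on (or have a conditioned descendant) and no non-collider on the path is in the set.
  P6: blocked at collider F (neither it nor any descendant is in the conditioning set).
{L} does not satisfy the backdoor criterion.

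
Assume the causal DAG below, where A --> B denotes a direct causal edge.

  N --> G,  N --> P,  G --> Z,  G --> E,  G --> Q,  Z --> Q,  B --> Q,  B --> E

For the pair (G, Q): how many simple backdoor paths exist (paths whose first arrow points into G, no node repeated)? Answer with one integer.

A backdoor path from G to Q is any simple undirected path whose first edge points into G (i.e. leaves G via a parent).
Parents of G: {N}.
No simple path from any parent of G reaches Q without revisiting G, so there are no backdoor paths.

0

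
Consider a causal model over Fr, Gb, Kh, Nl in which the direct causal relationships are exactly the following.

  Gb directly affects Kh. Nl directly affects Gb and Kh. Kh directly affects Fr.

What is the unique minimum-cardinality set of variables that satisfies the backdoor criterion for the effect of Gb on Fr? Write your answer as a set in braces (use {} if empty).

{Nl}

Variables eligible for adjustment (non-descendants of Gb, excluding Gb and Fr): {Nl}.
Backdoor paths from Gb to Fr:
  P1: Gb <- Nl -> Kh -> Fr
The empty set is not sufficient: P1 (Gb <- Nl -> Kh -> Fr) has no collider blocking it and no conditioned non-collider, so it is open.
Try {Nl}:
  P1: blocked at fork node Nl ∈ conditioning set.
{Nl} contains no descendant of Gb and blocks every backdoor path.
{Nl} is the unique smallest valid adjustment set.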